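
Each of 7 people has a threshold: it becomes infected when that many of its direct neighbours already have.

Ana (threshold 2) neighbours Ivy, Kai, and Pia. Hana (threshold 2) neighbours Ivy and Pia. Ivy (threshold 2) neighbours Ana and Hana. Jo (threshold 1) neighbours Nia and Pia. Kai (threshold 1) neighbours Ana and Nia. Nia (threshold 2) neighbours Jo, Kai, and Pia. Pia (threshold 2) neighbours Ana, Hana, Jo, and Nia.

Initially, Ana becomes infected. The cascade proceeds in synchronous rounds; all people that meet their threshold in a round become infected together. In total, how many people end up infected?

Round 1 — Ana becomes infected (initial).
Round 2 — checking thresholds:
  Ivy: 1 of 2 neighbours < 2, not yet.
  Kai: 1 of 2 neighbours ≥ 1, becomes infected.
  Pia: 1 of 4 neighbours < 2, not yet.
Round 3 — no new infections; cascade stops.

2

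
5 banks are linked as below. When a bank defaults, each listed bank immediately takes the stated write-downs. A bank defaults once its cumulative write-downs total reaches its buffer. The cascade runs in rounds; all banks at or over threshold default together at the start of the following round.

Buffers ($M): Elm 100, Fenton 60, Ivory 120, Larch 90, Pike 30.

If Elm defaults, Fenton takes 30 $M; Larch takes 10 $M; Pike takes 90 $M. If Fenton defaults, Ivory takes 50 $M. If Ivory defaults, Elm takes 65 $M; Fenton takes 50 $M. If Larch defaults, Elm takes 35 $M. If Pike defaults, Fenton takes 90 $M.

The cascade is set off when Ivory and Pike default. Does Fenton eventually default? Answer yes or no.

yes

Round 1 — Ivory, Pike default (initial).
  Elm: +65 → 65 < 100
  Fenton: +50+90 → 140 ≥ 60
Round 2 — Fenton defaults.
No further defaults.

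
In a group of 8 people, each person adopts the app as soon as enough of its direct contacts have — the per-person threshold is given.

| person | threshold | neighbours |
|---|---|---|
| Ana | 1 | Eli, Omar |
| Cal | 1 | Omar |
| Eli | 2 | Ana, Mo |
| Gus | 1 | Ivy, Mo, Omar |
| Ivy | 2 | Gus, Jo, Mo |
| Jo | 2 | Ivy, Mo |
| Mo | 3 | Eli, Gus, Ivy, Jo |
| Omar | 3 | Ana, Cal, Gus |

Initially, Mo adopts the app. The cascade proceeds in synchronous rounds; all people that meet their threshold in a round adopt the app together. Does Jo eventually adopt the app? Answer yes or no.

yes

Round 1 — Mo adopts the app (initial).
Round 2 — checking thresholds:
  Eli: 1 of 2 neighbours < 2, not yet.
  Gus: 1 of 3 neighbours ≥ 1, adopts the app.
  Ivy: 1 of 3 neighbours < 2, not yet.
  Jo: 1 of 2 neighbours < 2, not yet.
Round 3 — checking thresholds:
  Eli: 1 of 2 neighbours < 2, not yet.
  Ivy: 2 of 3 neighbours ≥ 2, adopts the app.
  Jo: 1 of 2 neighbours < 2, not yet.
  Omar: 1 of 3 neighbours < 3, not yet.
Round 4 — checking thresholds:
  Eli: 1 of 2 neighbours < 2, not yet.
  Jo: 2 of 2 neighbours ≥ 2, adopts the app.
  Omar: 1 of 3 neighbours < 3, not yet.
Round 5 — no new adoptions; cascade stops.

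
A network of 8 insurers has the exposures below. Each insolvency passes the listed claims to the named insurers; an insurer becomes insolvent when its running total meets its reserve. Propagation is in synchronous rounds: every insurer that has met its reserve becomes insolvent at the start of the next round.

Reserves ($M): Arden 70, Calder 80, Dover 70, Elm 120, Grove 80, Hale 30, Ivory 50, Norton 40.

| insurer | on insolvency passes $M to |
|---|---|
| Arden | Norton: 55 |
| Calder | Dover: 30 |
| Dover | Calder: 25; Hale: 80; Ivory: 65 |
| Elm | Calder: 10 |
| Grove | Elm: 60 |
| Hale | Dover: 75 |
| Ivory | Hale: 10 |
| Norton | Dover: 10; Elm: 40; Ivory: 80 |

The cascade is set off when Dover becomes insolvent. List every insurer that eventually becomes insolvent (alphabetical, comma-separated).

Dover, Hale, Ivory

Round 1 — Dover becomes insolvent (initial).
  Calder: +25 → 25 < 80
  Hale: +80 → 80 ≥ 30
  Ivory: +65 → 65 ≥ 50
Round 2 — Hale, Ivory become insolvent.
No further insolvencies.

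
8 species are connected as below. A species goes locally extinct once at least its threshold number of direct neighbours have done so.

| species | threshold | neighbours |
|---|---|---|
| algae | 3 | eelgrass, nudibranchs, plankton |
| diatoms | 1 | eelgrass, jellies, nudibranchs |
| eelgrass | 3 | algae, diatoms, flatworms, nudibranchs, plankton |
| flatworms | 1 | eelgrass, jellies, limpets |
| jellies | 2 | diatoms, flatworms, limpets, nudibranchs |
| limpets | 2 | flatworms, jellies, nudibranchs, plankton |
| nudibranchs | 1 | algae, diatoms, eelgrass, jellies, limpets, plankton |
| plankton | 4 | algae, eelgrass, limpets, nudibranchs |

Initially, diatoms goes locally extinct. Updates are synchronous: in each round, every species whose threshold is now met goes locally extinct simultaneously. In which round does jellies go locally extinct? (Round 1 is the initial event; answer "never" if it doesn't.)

3

Round 1 — diatoms goes locally extinct (initial).
Round 2 — checking thresholds:
  eelgrass: 1 of 5 neighbours < 3, not yet.
  jellies: 1 of 4 neighbours < 2, not yet.
  nudibranchs: 1 of 6 neighbours ≥ 1, goes locally extinct.
Round 3 — checking thresholds:
  algae: 1 of 3 neighbours < 3, not yet.
  eelgrass: 2 of 5 neighbours < 3, not yet.
  jellies: 2 of 4 neighbours ≥ 2, goes locally extinct.
  limpets: 1 of 4 neighbours < 2, not yet.
  plankton: 1 of 4 neighbours < 4, not yet.
Round 4 — checking thresholds:
  algae: 1 of 3 neighbours < 3, not yet.
  eelgrass: 2 of 5 neighbours < 3, not yet.
  flatworms: 1 of 3 neighbours ≥ 1, goes locally extinct.
  limpets: 2 of 4 neighbours ≥ 2, goes locally extinct.
  plankton: 1 of 4 neighbours < 4, not yet.
Round 5 — checking thresholds:
  algae: 1 of 3 neighbours < 3, not yet.
  eelgrass: 3 of 5 neighbours ≥ 3, goes locally extinct.
  plankton: 2 of 4 neighbours < 4, not yet.
Round 6 — no new extinctions; cascade stops.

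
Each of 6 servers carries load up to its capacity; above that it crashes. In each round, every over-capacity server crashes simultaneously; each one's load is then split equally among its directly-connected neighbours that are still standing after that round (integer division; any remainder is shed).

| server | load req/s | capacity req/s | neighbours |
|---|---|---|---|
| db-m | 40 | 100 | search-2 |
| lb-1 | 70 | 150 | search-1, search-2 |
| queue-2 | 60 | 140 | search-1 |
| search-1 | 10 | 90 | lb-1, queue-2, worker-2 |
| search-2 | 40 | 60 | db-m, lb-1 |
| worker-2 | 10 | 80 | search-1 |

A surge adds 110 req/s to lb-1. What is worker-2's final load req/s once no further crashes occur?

Round 1 — lb-1 at 180 > 150. lb-1 crashes.
  lb-1 sheds 180 req/s to search-1, search-2: 90 each.
    search-1: 10+90 = 100 > 90
    search-2: 40+90 = 130 > 60
Round 2 — search-1, search-2 crash.
  search-1 sheds 100 req/s to queue-2, worker-2: 50 each.
    queue-2: 60+50 = 110 ≤ 140
    worker-2: 10+50 = 60 ≤ 80
  search-2 sheds 130 req/s to db-m: 130 each.
    db-m: 40+130 = 170 > 100
Round 3 — db-m crashes.
  db-m sheds 170 req/s: no online neighbours, lost.
No further crashes.

60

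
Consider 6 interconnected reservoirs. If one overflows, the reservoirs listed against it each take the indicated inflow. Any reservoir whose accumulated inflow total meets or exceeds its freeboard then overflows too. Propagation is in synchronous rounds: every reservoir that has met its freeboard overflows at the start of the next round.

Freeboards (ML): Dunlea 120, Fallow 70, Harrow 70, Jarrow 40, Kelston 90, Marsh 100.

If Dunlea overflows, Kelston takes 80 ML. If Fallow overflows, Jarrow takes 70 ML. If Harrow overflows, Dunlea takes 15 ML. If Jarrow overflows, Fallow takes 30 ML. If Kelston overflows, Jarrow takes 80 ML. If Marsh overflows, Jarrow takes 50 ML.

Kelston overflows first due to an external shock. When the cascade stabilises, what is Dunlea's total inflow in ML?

0

Round 1 — Kelston overflows (initial).
  Jarrow: +80 → 80 ≥ 40
Round 2 — Jarrow overflows.
  Fallow: +30 → 30 < 70
No further overflows.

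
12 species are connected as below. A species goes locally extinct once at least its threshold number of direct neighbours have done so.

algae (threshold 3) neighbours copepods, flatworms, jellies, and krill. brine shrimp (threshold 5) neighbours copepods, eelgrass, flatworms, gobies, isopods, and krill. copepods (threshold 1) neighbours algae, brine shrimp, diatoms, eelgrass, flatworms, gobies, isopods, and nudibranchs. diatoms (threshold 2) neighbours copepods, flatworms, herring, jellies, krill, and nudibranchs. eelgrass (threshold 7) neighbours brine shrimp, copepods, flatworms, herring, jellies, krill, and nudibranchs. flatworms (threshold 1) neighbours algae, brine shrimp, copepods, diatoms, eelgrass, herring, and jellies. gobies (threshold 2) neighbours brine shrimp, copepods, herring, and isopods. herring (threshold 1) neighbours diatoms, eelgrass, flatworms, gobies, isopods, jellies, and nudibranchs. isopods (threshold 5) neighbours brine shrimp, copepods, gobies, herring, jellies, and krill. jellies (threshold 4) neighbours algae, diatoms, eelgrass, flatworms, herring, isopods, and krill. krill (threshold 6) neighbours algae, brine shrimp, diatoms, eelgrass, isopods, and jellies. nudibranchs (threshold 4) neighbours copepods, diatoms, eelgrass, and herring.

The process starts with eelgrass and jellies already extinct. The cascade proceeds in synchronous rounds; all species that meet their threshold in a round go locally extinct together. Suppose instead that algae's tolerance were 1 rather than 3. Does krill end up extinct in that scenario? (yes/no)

no

With algae's tolerance at 1:
Round 1 — eelgrass, jellies go locally extinct (initial).
Round 2 — checking thresholds:
  algae: 1 of 4 neighbours ≥ 1, goes locally extinct.
  brine shrimp: 1 of 6 neighbours < 5, below threshold.
  copepods: 1 of 8 neighbours ≥ 1, goes locally extinct.
  diatoms: 1 of 6 neighbours < 2, below threshold.
  flatworms: 2 of 7 neighbours ≥ 1, goes locally extinct.
  herring: 2 of 7 neighbours ≥ 1, goes locally extinct.
  isopods: 1 of 6 neighbours < 5, below threshold.
  krill: 2 of 6 neighbours < 6, below threshold.
  nudibranchs: 1 of 4 neighbours < 4, below threshold.
Round 3 — checking thresholds:
  brine shrimp: 3 of 6 neighbours < 5, below threshold.
  diatoms: 4 of 6 neighbours ≥ 2, goes locally extinct.
  gobies: 2 of 4 neighbours ≥ 2, goes locally extinct.
  isopods: 3 of 6 neighbours < 5, below threshold.
  krill: 3 of 6 neighbours < 6, below threshold.
  nudibranchs: 3 of 4 neighbours < 4, below threshold.
Round 4 — checking thresholds:
  brine shrimp: 4 of 6 neighbours < 5, below threshold.
  isopods: 4 of 6 neighbours < 5, below threshold.
  krill: 4 of 6 neighbours < 6, below threshold.
  nudibranchs: 4 of 4 neighbours ≥ 4, goes locally extinct.
Round 5 — no new extinctions; cascade stops.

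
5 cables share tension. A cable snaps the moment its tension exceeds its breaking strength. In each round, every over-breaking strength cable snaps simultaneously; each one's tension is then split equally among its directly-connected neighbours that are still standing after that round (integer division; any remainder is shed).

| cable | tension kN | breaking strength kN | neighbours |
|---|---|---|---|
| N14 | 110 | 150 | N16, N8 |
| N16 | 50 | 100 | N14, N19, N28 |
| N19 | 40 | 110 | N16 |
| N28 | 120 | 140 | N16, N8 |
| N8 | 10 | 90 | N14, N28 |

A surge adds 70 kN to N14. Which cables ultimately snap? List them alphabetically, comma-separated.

Round 1 — N14 at 180 > 150. N14 snaps.
  N14 sheds 180 kN to N16, N8: 90 each.
    N16: 50+90 = 140 > 100
    N8: 10+90 = 100 > 90
Round 2 — N16, N8 snap.
  N16 sheds 140 kN to N19, N28: 70 each.
    N19: 40+70 = 110 ≤ 110
    N28: 120+70 = 190 > 140
  N8 sheds 100 kN to N28: 100 each.
    N28: 190+100 = 290 > 140
Round 3 — N28 snaps.
  N28 sheds 290 kN: no online neighbours, lost.
No further breaks.

N14, N16, N28, N8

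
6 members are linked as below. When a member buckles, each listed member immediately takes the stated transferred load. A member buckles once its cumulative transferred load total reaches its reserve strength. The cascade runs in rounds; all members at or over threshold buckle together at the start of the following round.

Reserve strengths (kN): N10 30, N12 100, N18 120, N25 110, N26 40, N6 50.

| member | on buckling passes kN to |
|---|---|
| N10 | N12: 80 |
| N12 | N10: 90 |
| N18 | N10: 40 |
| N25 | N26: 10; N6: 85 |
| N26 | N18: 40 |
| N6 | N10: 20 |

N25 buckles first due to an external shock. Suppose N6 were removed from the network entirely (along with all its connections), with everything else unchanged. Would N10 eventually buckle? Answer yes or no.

no

With N6 removed:
Round 1 — N25 buckles (initial).
  N26: +10 → 10 < 40
No further bucklings.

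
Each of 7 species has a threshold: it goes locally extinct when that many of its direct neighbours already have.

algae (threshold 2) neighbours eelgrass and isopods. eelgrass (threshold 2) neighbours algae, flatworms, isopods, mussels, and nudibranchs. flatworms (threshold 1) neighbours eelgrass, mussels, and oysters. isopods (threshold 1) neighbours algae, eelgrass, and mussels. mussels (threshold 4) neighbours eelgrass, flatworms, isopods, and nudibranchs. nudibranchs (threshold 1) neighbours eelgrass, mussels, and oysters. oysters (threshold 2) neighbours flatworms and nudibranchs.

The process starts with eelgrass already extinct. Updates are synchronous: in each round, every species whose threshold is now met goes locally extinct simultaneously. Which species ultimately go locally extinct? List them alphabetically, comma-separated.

algae, eelgrass, flatworms, isopods, mussels, nudibranchs, oysters

Round 1 — eelgrass goes locally extinct (initial).
Round 2 — checking thresholds:
  algae: 1 of 2 neighbours < 2, holds.
  flatworms: 1 of 3 neighbours ≥ 1, goes locally extinct.
  isopods: 1 of 3 neighbours ≥ 1, goes locally extinct.
  mussels: 1 of 4 neighbours < 4, holds.
  nudibranchs: 1 of 3 neighbours ≥ 1, goes locally extinct.
Round 3 — checking thresholds:
  algae: 2 of 2 neighbours ≥ 2, goes locally extinct.
  mussels: 4 of 4 neighbours ≥ 4, goes locally extinct.
  oysters: 2 of 2 neighbours ≥ 2, goes locally extinct.
Round 4 — no new extinctions; cascade stops.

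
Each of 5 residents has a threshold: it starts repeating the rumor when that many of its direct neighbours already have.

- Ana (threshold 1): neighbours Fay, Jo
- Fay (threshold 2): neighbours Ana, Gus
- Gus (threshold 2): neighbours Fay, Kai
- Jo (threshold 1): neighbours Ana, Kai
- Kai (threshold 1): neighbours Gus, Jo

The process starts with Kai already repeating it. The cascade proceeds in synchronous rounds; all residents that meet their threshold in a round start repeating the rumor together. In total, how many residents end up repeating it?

3

Round 1 — Kai starts repeating the rumor (initial).
Round 2 — checking thresholds:
  Gus: 1 of 2 neighbours < 2, holds.
  Jo: 1 of 2 neighbours ≥ 1, starts repeating the rumor.
Round 3 — checking thresholds:
  Ana: 1 of 2 neighbours ≥ 1, starts repeating the rumor.
  Gus: 1 of 2 neighbours < 2, holds.
Round 4 — no new spreads; cascade stops.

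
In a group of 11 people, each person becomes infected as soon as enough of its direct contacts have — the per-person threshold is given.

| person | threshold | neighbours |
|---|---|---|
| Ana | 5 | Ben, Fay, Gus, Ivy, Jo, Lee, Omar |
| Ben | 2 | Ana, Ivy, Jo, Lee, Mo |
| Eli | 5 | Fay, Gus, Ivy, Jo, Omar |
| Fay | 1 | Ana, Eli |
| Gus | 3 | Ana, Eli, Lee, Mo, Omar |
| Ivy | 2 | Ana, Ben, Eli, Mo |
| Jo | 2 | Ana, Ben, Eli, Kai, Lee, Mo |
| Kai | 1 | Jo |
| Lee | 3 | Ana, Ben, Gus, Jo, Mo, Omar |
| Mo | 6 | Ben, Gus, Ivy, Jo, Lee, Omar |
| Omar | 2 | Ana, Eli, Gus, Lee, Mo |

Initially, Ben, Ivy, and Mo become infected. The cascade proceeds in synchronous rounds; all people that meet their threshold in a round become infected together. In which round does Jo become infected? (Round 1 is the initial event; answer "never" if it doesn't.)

2

Round 1 — Ben, Ivy, Mo become infected (initial).
Round 2 — checking thresholds:
  Ana: 2 of 7 neighbours < 5, below threshold.
  Eli: 1 of 5 neighbours < 5, below threshold.
  Gus: 1 of 5 neighbours < 3, below threshold.
  Jo: 2 of 6 neighbours ≥ 2, becomes infected.
  Lee: 2 of 6 neighbours < 3, below threshold.
  Omar: 1 of 5 neighbours < 2, below threshold.
Round 3 — checking thresholds:
  Ana: 3 of 7 neighbours < 5, below threshold.
  Eli: 2 of 5 neighbours < 5, below threshold.
  Gus: 1 of 5 neighbours < 3, below threshold.
  Kai: 1 of 1 neighbours ≥ 1, becomes infected.
  Lee: 3 of 6 neighbours ≥ 3, becomes infected.
  Omar: 1 of 5 neighbours < 2, below threshold.
Round 4 — checking thresholds:
  Ana: 4 of 7 neighbours < 5, below threshold.
  Eli: 2 of 5 neighbours < 5, below threshold.
  Gus: 2 of 5 neighbours < 3, below threshold.
  Omar: 2 of 5 neighbours ≥ 2, becomes infected.
Round 5 — checking thresholds:
  Ana: 5 of 7 neighbours ≥ 5, becomes infected.
  Eli: 3 of 5 neighbours < 5, below threshold.
  Gus: 3 of 5 neighbours ≥ 3, becomes infected.
Round 6 — checking thresholds:
  Eli: 4 of 5 neighbours < 5, below threshold.
  Fay: 1 of 2 neighbours ≥ 1, becomes infected.
Round 7 — checking thresholds:
  Eli: 5 of 5 neighbours ≥ 5, becomes infected.
Round 8 — no new infections; cascade stops.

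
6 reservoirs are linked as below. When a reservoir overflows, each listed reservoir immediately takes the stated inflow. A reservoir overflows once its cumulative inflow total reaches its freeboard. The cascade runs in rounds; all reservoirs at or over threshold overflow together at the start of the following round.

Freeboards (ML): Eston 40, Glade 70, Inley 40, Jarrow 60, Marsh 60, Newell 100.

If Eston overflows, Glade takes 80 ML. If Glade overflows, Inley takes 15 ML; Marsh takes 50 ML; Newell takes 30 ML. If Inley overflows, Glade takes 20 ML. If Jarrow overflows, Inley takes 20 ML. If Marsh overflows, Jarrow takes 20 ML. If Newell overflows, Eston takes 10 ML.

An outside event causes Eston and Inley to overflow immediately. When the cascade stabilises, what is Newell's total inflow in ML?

30

Round 1 — Eston, Inley overflow (initial).
  Glade: +80+20 → 100 ≥ 70
Round 2 — Glade overflows.
  Marsh: +50 → 50 < 60
  Newell: +30 → 30 < 100
No further overflows.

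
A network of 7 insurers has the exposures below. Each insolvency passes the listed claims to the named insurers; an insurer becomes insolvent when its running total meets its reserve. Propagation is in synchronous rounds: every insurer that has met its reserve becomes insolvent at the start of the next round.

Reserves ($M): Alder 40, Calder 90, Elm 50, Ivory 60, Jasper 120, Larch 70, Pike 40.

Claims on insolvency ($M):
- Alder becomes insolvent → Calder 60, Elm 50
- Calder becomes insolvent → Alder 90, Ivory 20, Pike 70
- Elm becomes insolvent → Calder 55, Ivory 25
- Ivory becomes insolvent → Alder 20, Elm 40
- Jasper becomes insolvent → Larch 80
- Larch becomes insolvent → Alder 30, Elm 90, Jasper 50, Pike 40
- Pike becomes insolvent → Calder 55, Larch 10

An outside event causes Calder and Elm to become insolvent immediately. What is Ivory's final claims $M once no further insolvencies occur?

45

Round 1 — Calder, Elm become insolvent (initial).
  Alder: +90 → 90 ≥ 40
  Ivory: +20+25 → 45 < 60
  Pike: +70 → 70 ≥ 40
Round 2 — Alder, Pike become insolvent.
  Larch: +10 → 10 < 70
No further insolvencies.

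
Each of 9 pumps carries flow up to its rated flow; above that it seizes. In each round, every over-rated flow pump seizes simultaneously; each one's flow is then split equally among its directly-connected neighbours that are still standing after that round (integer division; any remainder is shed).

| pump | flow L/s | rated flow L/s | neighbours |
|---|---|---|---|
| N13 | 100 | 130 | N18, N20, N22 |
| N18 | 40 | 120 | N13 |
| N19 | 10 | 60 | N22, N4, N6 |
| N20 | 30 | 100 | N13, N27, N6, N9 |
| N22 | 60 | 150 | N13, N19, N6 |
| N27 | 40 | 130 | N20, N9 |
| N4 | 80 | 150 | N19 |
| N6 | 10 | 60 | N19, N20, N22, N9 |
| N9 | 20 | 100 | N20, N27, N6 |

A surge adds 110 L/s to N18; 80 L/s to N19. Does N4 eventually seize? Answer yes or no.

no

Round 1 — N18 at 150 > 120; N19 at 90 > 60. N18, N19 seize.
  N18 sheds 150 L/s to N13: 150 each.
    N13: 100+150 = 250 > 130
  N19 sheds 90 L/s to N22, N4, N6: 30 each.
    N22: 60+30 = 90 ≤ 150
    N4: 80+30 = 110 ≤ 150
    N6: 10+30 = 40 ≤ 60
Round 2 — N13 seizes.
  N13 sheds 250 L/s to N20, N22: 125 each.
    N20: 30+125 = 155 > 100
    N22: 90+125 = 215 > 150
Round 3 — N20, N22 seize.
  N20 sheds 155 L/s to N27, N6, N9: 51 each (2 lost).
    N27: 40+51 = 91 ≤ 130
    N6: 40+51 = 91 > 60
    N9: 20+51 = 71 ≤ 100
  N22 sheds 215 L/s to N6: 215 each.
    N6: 91+215 = 306 > 60
Round 4 — N6 seizes.
  N6 sheds 306 L/s to N9: 306 each.
    N9: 71+306 = 377 > 100
Round 5 — N9 seizes.
  N9 sheds 377 L/s to N27: 377 each.
    N27: 91+377 = 468 > 130
Round 6 — N27 seizes.
  N27 sheds 468 L/s: no online neighbours, lost.
No further seizures.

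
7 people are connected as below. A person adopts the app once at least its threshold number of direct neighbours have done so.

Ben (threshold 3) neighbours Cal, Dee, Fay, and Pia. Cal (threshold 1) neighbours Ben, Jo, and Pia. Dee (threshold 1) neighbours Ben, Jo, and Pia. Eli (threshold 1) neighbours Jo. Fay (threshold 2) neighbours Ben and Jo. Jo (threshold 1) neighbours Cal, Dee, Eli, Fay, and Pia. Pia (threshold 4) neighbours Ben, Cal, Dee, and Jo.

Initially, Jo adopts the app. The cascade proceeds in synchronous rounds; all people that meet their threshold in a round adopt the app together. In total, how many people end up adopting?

4

Round 1 — Jo adopts the app (initial).
Round 2 — checking thresholds:
  Cal: 1 of 3 neighbours ≥ 1, adopts the app.
  Dee: 1 of 3 neighbours ≥ 1, adopts the app.
  Eli: 1 of 1 neighbours ≥ 1, adopts the app.
  Fay: 1 of 2 neighbours < 2, below threshold.
  Pia: 1 of 4 neighbours < 4, below threshold.
Round 3 — no new adoptions; cascade stops.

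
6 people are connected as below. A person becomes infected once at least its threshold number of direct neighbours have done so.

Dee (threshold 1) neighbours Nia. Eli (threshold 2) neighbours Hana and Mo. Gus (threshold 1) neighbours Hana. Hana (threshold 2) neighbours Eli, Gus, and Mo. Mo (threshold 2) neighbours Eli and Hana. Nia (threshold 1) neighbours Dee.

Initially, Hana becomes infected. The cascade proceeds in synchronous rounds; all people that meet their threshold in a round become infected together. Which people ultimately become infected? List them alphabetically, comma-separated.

Round 1 — Hana becomes infected (initial).
Round 2 — checking thresholds:
  Eli: 1 of 2 neighbours < 2, not yet.
  Gus: 1 of 1 neighbours ≥ 1, becomes infected.
  Mo: 1 of 2 neighbours < 2, not yet.
Round 3 — no new infections; cascade stops.

Gus, Hana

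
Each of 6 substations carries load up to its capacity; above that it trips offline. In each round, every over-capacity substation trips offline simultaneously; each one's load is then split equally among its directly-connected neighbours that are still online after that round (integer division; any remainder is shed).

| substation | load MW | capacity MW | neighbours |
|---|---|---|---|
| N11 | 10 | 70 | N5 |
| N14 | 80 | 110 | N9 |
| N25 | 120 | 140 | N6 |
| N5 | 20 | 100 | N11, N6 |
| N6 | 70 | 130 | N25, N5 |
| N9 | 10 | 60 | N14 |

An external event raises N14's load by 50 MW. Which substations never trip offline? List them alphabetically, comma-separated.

Round 1 — N14 at 130 > 110. N14 trips offline.
  N14 sheds 130 MW to N9: 130 each.
    N9: 10+130 = 140 > 60
Round 2 — N9 trips offline.
  N9 sheds 140 MW: no online neighbours, lost.
No further trips.

N11, N25, N5, N6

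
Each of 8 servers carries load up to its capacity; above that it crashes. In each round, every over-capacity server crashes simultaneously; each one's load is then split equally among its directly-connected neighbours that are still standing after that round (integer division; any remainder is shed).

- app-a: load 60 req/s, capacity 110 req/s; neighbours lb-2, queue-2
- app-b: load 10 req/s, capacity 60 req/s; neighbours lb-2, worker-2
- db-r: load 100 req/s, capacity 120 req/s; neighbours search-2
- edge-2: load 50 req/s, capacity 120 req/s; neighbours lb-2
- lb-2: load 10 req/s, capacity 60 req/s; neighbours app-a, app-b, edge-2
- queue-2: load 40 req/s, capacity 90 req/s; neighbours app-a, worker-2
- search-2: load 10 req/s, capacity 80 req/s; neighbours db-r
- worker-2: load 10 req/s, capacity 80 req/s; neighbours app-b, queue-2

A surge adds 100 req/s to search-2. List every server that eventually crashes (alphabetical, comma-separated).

db-r, search-2

Round 1 — search-2 at 110 > 80. search-2 crashes.
  search-2 sheds 110 req/s to db-r: 110 each.
    db-r: 100+110 = 210 > 120
Round 2 — db-r crashes.
  db-r sheds 210 req/s: no online neighbours, lost.
No further crashes.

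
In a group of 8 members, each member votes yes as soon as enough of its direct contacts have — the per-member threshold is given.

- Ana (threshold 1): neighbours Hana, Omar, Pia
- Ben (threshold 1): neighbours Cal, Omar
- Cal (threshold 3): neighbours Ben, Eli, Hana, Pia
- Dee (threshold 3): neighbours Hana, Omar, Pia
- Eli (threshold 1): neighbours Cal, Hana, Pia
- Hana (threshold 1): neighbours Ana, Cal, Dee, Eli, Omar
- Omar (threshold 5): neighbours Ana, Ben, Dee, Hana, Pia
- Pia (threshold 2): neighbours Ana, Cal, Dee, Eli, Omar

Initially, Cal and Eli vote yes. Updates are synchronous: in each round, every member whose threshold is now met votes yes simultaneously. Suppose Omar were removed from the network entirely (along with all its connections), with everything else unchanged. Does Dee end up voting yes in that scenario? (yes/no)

no

With Omar removed:
Round 1 — Cal, Eli vote yes (initial).
Round 2 — checking thresholds:
  Ben: 1 of 1 neighbours ≥ 1, votes yes.
  Hana: 2 of 4 neighbours ≥ 1, votes yes.
  Pia: 2 of 4 neighbours ≥ 2, votes yes.
Round 3 — checking thresholds:
  Ana: 2 of 2 neighbours ≥ 1, votes yes.
  Dee: 2 of 2 neighbours < 3, not yet.
Round 4 — no new yes votes; cascade stops.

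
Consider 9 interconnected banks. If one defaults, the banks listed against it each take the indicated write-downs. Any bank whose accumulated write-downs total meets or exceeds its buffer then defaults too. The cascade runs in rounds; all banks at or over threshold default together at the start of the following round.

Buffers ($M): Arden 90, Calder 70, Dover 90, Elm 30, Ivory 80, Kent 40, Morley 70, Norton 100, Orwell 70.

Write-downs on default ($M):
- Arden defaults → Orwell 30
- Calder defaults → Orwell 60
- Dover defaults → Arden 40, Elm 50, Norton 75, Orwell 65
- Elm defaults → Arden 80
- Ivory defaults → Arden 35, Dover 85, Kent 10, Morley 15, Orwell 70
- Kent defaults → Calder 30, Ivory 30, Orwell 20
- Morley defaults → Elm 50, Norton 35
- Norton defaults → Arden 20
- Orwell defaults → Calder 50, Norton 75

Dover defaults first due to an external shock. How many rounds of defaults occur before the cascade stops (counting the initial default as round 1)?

Round 1 — Dover defaults (initial).
  Arden: +40 → 40 < 90
  Elm: +50 → 50 ≥ 30
  Norton: +75 → 75 < 100
  Orwell: +65 → 65 < 70
Round 2 — Elm defaults.
  Arden: +80 → 120 ≥ 90
Round 3 — Arden defaults.
  Orwell: +30 → 95 ≥ 70
Round 4 — Orwell defaults.
  Calder: +50 → 50 < 70
  Norton: +75 → 150 ≥ 100
Round 5 — Norton defaults.
No further defaults.

5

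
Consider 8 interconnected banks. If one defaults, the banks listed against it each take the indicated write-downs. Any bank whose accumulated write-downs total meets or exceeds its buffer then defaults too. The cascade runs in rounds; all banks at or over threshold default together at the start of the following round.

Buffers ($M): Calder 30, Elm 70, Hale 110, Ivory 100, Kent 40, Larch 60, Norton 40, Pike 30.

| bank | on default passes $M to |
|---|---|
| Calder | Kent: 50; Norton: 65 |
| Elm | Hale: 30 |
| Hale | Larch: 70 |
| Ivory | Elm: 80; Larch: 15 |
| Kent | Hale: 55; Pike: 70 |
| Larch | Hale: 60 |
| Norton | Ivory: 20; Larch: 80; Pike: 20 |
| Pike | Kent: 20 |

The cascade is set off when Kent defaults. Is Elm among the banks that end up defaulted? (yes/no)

no

Round 1 — Kent defaults (initial).
  Hale: +55 → 55 < 110
  Pike: +70 → 70 ≥ 30
Round 2 — Pike defaults.
No further defaults.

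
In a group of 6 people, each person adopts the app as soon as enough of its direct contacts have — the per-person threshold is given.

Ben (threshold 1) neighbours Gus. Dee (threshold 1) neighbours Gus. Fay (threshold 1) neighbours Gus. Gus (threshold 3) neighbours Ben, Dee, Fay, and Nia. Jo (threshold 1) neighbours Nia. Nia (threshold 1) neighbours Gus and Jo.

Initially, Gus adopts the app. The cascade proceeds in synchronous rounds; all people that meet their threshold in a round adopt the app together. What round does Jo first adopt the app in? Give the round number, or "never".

3

Round 1 — Gus adopts the app (initial).
Round 2 — checking thresholds:
  Ben: 1 of 1 neighbours ≥ 1, adopts the app.
  Dee: 1 of 1 neighbours ≥ 1, adopts the app.
  Fay: 1 of 1 neighbours ≥ 1, adopts the app.
  Nia: 1 of 2 neighbours ≥ 1, adopts the app.
Round 3 — checking thresholds:
  Jo: 1 of 1 neighbours ≥ 1, adopts the app.
Round 4 — no new adoptions; cascade stops.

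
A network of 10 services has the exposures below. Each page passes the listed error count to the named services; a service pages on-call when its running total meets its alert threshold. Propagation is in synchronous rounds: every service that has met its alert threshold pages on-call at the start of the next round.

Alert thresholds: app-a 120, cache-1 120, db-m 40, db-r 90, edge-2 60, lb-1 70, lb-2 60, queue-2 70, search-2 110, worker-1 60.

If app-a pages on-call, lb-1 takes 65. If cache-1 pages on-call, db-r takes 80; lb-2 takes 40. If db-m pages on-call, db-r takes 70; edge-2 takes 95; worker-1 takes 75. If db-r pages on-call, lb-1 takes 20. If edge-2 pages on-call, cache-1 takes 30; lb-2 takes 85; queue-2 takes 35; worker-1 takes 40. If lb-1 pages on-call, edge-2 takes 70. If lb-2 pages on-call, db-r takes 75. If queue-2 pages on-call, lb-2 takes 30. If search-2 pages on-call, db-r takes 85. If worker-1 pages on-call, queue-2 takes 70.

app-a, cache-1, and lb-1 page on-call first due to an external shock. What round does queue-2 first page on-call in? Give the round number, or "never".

never

Round 1 — app-a, cache-1, lb-1 page on-call (initial).
  db-r: +80 → 80 < 90
  edge-2: +70 → 70 ≥ 60
  lb-2: +40 → 40 < 60
Round 2 — edge-2 pages on-call.
  lb-2: +85 → 125 ≥ 60
  queue-2: +35 → 35 < 70
  worker-1: +40 → 40 < 60
Round 3 — lb-2 pages on-call.
  db-r: +75 → 155 ≥ 90
Round 4 — db-r pages on-call.
No further pages.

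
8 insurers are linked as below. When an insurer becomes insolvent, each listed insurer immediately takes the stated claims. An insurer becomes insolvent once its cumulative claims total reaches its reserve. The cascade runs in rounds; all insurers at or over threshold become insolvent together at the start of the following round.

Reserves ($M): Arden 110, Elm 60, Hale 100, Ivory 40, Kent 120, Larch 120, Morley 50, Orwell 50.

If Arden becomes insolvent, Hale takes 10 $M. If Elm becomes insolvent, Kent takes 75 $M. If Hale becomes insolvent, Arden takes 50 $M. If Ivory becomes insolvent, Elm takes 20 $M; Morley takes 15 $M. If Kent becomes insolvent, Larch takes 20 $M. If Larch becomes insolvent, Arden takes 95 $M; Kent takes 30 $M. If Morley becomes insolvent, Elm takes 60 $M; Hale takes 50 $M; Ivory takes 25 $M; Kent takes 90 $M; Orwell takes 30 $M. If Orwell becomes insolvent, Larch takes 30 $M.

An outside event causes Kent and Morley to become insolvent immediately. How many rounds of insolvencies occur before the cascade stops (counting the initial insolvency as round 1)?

2

Round 1 — Kent, Morley become insolvent (initial).
  Elm: +60 → 60 ≥ 60
  Hale: +50 → 50 < 100
  Ivory: +25 → 25 < 40
  Larch: +20 → 20 < 120
  Orwell: +30 → 30 < 50
Round 2 — Elm becomes insolvent.
No further insolvencies.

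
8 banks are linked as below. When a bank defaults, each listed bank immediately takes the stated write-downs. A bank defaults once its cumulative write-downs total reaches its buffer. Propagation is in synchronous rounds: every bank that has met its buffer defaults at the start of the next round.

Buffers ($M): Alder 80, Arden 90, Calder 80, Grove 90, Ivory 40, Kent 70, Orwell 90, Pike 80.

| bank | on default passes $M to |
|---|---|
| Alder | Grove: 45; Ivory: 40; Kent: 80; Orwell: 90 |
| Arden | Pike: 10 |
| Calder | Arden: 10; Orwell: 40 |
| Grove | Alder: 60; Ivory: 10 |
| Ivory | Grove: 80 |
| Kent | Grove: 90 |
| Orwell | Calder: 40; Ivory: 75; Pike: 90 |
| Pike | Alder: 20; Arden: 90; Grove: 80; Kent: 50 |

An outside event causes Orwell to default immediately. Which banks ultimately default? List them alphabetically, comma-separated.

Round 1 — Orwell defaults (initial).
  Calder: +40 → 40 < 80
  Ivory: +75 → 75 ≥ 40
  Pike: +90 → 90 ≥ 80
Round 2 — Ivory, Pike default.
  Alder: +20 → 20 < 80
  Arden: +90 → 90 ≥ 90
  Grove: +80+80 → 160 ≥ 90
  Kent: +50 → 50 < 70
Round 3 — Arden, Grove default.
  Alder: +60 → 80 ≥ 80
Round 4 — Alder defaults.
  Kent: +80 → 130 ≥ 70
Round 5 — Kent defaults.
No further defaults.

Alder, Arden, Grove, Ivory, Kent, Orwell, Pike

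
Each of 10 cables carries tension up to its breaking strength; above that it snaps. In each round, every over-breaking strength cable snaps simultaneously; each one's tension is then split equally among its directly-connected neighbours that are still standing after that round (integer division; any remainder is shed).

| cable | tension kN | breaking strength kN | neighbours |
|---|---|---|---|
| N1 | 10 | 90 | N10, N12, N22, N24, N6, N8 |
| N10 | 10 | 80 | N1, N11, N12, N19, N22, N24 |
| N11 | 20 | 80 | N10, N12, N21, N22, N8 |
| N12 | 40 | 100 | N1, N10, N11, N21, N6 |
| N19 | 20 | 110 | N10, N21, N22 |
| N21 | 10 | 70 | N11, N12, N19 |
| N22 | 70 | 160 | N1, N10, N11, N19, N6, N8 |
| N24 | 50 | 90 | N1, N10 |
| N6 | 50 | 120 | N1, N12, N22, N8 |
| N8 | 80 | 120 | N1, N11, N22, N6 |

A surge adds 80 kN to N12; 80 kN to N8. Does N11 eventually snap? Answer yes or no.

Round 1 — N12 at 120 > 100; N8 at 160 > 120. N12, N8 snap.
  N12 sheds 120 kN to N1, N10, N11, N21, N6: 24 each.
    N1: 10+24 = 34 ≤ 90
    N10: 10+24 = 34 ≤ 80
    N11: 20+24 = 44 ≤ 80
    N21: 10+24 = 34 ≤ 70
    N6: 50+24 = 74 ≤ 120
  N8 sheds 160 kN to N1, N11, N22, N6: 40 each.
    N1: 34+40 = 74 ≤ 90
    N11: 44+40 = 84 > 80
    N22: 70+40 = 110 ≤ 160
    N6: 74+40 = 114 ≤ 120
Round 2 — N11 snaps.
  N11 sheds 84 kN to N10, N21, N22: 28 each.
    N10: 34+28 = 62 ≤ 80
    N21: 34+28 = 62 ≤ 70
    N22: 110+28 = 138 ≤ 160
No further breaks.

yes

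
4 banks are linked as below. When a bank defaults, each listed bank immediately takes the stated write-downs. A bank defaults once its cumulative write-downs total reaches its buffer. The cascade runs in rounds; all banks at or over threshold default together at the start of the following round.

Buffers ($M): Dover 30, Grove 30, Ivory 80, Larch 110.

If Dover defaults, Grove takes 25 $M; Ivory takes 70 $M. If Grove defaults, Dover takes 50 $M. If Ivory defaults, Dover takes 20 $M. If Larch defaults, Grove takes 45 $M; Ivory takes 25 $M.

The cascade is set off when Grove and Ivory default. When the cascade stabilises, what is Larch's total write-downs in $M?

Round 1 — Grove, Ivory default (initial).
  Dover: +50+20 → 70 ≥ 30
Round 2 — Dover defaults.
No further defaults.

0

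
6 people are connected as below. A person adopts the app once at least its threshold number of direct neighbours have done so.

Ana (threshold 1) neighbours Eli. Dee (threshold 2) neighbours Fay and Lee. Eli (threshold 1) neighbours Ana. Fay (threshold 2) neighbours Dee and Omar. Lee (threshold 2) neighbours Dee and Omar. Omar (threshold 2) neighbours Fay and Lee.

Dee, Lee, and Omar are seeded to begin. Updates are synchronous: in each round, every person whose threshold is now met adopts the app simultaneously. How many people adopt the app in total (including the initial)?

4

Round 1 — Dee, Lee, Omar adopt the app (initial).
Round 2 — checking thresholds:
  Fay: 2 of 2 neighbours ≥ 2, adopts the app.
Round 3 — no new adoptions; cascade stops.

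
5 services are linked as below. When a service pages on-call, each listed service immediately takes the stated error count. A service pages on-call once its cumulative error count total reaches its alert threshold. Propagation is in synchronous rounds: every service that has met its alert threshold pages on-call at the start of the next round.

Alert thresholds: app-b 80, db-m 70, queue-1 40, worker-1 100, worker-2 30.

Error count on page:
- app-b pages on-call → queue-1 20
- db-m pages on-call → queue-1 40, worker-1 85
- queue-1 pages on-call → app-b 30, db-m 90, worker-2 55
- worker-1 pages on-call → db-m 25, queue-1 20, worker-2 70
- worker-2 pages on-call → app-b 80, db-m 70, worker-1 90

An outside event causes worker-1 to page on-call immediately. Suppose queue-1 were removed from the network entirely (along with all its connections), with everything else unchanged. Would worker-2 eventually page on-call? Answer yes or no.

With queue-1 removed:
Round 1 — worker-1 pages on-call (initial).
  db-m: +25 → 25 < 70
  worker-2: +70 → 70 ≥ 30
Round 2 — worker-2 pages on-call.
  app-b: +80 → 80 ≥ 80
  db-m: +70 → 95 ≥ 70
Round 3 — app-b, db-m page on-call.
No further pages.

yes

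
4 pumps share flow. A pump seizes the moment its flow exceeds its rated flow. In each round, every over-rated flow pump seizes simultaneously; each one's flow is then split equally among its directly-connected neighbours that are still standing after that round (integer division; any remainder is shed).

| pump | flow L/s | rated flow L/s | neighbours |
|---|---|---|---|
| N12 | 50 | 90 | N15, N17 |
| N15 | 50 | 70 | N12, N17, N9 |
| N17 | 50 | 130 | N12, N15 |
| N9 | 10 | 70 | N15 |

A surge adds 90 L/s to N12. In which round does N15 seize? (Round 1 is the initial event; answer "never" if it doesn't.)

2

Round 1 — N12 at 140 > 90. N12 seizes.
  N12 sheds 140 L/s to N15, N17: 70 each.
    N15: 50+70 = 120 > 70
    N17: 50+70 = 120 ≤ 130
Round 2 — N15 seizes.
  N15 sheds 120 L/s to N17, N9: 60 each.
    N17: 120+60 = 180 > 130
    N9: 10+60 = 70 ≤ 70
Round 3 — N17 seizes.
  N17 sheds 180 L/s: no online neighbours, lost.
No further seizures.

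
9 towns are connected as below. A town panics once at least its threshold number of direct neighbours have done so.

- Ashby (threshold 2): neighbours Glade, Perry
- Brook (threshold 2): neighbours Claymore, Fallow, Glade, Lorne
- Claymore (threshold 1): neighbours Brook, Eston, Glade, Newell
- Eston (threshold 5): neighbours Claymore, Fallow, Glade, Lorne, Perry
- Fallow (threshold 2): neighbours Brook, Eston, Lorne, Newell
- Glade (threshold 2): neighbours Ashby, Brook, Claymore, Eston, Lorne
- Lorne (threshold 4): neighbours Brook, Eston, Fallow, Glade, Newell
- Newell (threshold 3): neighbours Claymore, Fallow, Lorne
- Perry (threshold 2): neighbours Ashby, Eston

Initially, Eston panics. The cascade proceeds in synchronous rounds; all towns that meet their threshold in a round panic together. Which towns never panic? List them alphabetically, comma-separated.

Round 1 — Eston panics (initial).
Round 2 — checking thresholds:
  Claymore: 1 of 4 neighbours ≥ 1, panics.
  Fallow: 1 of 4 neighbours < 2, not yet.
  Glade: 1 of 5 neighbours < 2, not yet.
  Lorne: 1 of 5 neighbours < 4, not yet.
  Perry: 1 of 2 neighbours < 2, not yet.
Round 3 — checking thresholds:
  Brook: 1 of 4 neighbours < 2, not yet.
  Fallow: 1 of 4 neighbours < 2, not yet.
  Glade: 2 of 5 neighbours ≥ 2, panics.
  Lorne: 1 of 5 neighbours < 4, not yet.
  Newell: 1 of 3 neighbours < 3, not yet.
  Perry: 1 of 2 neighbours < 2, not yet.
Round 4 — checking thresholds:
  Ashby: 1 of 2 neighbours < 2, not yet.
  Brook: 2 of 4 neighbours ≥ 2, panics.
  Fallow: 1 of 4 neighbours < 2, not yet.
  Lorne: 2 of 5 neighbours < 4, not yet.
  Newell: 1 of 3 neighbours < 3, not yet.
  Perry: 1 of 2 neighbours < 2, not yet.
Round 5 — checking thresholds:
  Ashby: 1 of 2 neighbours < 2, not yet.
  Fallow: 2 of 4 neighbours ≥ 2, panics.
  Lorne: 3 of 5 neighbours < 4, not yet.
  Newell: 1 of 3 neighbours < 3, not yet.
  Perry: 1 of 2 neighbours < 2, not yet.
Round 6 — checking thresholds:
  Ashby: 1 of 2 neighbours < 2, not yet.
  Lorne: 4 of 5 neighbours ≥ 4, panics.
  Newell: 2 of 3 neighbours < 3, not yet.
  Perry: 1 of 2 neighbours < 2, not yet.
Round 7 — checking thresholds:
  Ashby: 1 of 2 neighbours < 2, not yet.
  Newell: 3 of 3 neighbours ≥ 3, panics.
  Perry: 1 of 2 neighbours < 2, not yet.
Round 8 — no new panics; cascade stops.

Ashby, Perry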